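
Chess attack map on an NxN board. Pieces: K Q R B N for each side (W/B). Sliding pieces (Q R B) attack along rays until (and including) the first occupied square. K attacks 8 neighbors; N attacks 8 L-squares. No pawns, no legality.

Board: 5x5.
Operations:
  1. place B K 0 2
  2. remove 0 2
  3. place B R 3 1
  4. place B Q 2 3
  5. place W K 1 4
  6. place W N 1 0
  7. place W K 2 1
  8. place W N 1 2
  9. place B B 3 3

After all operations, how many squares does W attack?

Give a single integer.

Op 1: place BK@(0,2)
Op 2: remove (0,2)
Op 3: place BR@(3,1)
Op 4: place BQ@(2,3)
Op 5: place WK@(1,4)
Op 6: place WN@(1,0)
Op 7: place WK@(2,1)
Op 8: place WN@(1,2)
Op 9: place BB@(3,3)
Per-piece attacks for W:
  WN@(1,0): attacks (2,2) (3,1) (0,2)
  WN@(1,2): attacks (2,4) (3,3) (0,4) (2,0) (3,1) (0,0)
  WK@(1,4): attacks (1,3) (2,4) (0,4) (2,3) (0,3)
  WK@(2,1): attacks (2,2) (2,0) (3,1) (1,1) (3,2) (3,0) (1,2) (1,0)
Union (16 distinct): (0,0) (0,2) (0,3) (0,4) (1,0) (1,1) (1,2) (1,3) (2,0) (2,2) (2,3) (2,4) (3,0) (3,1) (3,2) (3,3)

Answer: 16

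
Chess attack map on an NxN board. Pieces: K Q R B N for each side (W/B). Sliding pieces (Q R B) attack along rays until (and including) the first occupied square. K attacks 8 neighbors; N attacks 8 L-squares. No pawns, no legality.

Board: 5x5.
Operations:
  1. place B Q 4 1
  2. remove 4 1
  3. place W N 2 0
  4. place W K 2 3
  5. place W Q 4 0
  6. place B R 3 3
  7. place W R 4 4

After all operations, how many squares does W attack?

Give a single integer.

Answer: 18

Derivation:
Op 1: place BQ@(4,1)
Op 2: remove (4,1)
Op 3: place WN@(2,0)
Op 4: place WK@(2,3)
Op 5: place WQ@(4,0)
Op 6: place BR@(3,3)
Op 7: place WR@(4,4)
Per-piece attacks for W:
  WN@(2,0): attacks (3,2) (4,1) (1,2) (0,1)
  WK@(2,3): attacks (2,4) (2,2) (3,3) (1,3) (3,4) (3,2) (1,4) (1,2)
  WQ@(4,0): attacks (4,1) (4,2) (4,3) (4,4) (3,0) (2,0) (3,1) (2,2) (1,3) (0,4) [ray(0,1) blocked at (4,4); ray(-1,0) blocked at (2,0)]
  WR@(4,4): attacks (4,3) (4,2) (4,1) (4,0) (3,4) (2,4) (1,4) (0,4) [ray(0,-1) blocked at (4,0)]
Union (18 distinct): (0,1) (0,4) (1,2) (1,3) (1,4) (2,0) (2,2) (2,4) (3,0) (3,1) (3,2) (3,3) (3,4) (4,0) (4,1) (4,2) (4,3) (4,4)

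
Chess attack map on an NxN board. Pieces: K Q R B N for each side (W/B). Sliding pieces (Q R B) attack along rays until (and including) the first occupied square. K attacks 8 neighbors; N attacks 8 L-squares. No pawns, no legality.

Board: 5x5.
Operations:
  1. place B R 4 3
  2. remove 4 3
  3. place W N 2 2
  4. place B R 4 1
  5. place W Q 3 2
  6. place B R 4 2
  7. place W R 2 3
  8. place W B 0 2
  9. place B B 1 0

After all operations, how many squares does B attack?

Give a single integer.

Answer: 10

Derivation:
Op 1: place BR@(4,3)
Op 2: remove (4,3)
Op 3: place WN@(2,2)
Op 4: place BR@(4,1)
Op 5: place WQ@(3,2)
Op 6: place BR@(4,2)
Op 7: place WR@(2,3)
Op 8: place WB@(0,2)
Op 9: place BB@(1,0)
Per-piece attacks for B:
  BB@(1,0): attacks (2,1) (3,2) (0,1) [ray(1,1) blocked at (3,2)]
  BR@(4,1): attacks (4,2) (4,0) (3,1) (2,1) (1,1) (0,1) [ray(0,1) blocked at (4,2)]
  BR@(4,2): attacks (4,3) (4,4) (4,1) (3,2) [ray(0,-1) blocked at (4,1); ray(-1,0) blocked at (3,2)]
Union (10 distinct): (0,1) (1,1) (2,1) (3,1) (3,2) (4,0) (4,1) (4,2) (4,3) (4,4)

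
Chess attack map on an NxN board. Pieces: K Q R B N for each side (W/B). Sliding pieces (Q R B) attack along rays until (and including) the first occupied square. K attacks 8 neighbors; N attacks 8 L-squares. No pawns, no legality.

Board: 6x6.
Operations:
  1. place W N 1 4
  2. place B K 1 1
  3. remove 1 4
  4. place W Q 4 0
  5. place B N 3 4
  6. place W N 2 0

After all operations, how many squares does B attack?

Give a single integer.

Op 1: place WN@(1,4)
Op 2: place BK@(1,1)
Op 3: remove (1,4)
Op 4: place WQ@(4,0)
Op 5: place BN@(3,4)
Op 6: place WN@(2,0)
Per-piece attacks for B:
  BK@(1,1): attacks (1,2) (1,0) (2,1) (0,1) (2,2) (2,0) (0,2) (0,0)
  BN@(3,4): attacks (5,5) (1,5) (4,2) (5,3) (2,2) (1,3)
Union (13 distinct): (0,0) (0,1) (0,2) (1,0) (1,2) (1,3) (1,5) (2,0) (2,1) (2,2) (4,2) (5,3) (5,5)

Answer: 13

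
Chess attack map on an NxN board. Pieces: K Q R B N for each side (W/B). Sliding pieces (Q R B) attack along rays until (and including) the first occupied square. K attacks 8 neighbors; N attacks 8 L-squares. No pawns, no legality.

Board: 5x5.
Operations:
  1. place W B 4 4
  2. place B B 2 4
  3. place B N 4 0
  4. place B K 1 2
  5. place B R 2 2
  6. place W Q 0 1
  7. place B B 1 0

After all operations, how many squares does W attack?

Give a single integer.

Answer: 12

Derivation:
Op 1: place WB@(4,4)
Op 2: place BB@(2,4)
Op 3: place BN@(4,0)
Op 4: place BK@(1,2)
Op 5: place BR@(2,2)
Op 6: place WQ@(0,1)
Op 7: place BB@(1,0)
Per-piece attacks for W:
  WQ@(0,1): attacks (0,2) (0,3) (0,4) (0,0) (1,1) (2,1) (3,1) (4,1) (1,2) (1,0) [ray(1,1) blocked at (1,2); ray(1,-1) blocked at (1,0)]
  WB@(4,4): attacks (3,3) (2,2) [ray(-1,-1) blocked at (2,2)]
Union (12 distinct): (0,0) (0,2) (0,3) (0,4) (1,0) (1,1) (1,2) (2,1) (2,2) (3,1) (3,3) (4,1)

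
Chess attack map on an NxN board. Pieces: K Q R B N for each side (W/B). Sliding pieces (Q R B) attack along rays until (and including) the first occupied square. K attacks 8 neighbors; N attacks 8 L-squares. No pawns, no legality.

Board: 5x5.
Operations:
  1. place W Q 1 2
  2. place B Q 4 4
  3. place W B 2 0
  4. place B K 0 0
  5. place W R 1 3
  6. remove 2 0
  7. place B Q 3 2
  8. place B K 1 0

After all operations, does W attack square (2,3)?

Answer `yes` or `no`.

Op 1: place WQ@(1,2)
Op 2: place BQ@(4,4)
Op 3: place WB@(2,0)
Op 4: place BK@(0,0)
Op 5: place WR@(1,3)
Op 6: remove (2,0)
Op 7: place BQ@(3,2)
Op 8: place BK@(1,0)
Per-piece attacks for W:
  WQ@(1,2): attacks (1,3) (1,1) (1,0) (2,2) (3,2) (0,2) (2,3) (3,4) (2,1) (3,0) (0,3) (0,1) [ray(0,1) blocked at (1,3); ray(0,-1) blocked at (1,0); ray(1,0) blocked at (3,2)]
  WR@(1,3): attacks (1,4) (1,2) (2,3) (3,3) (4,3) (0,3) [ray(0,-1) blocked at (1,2)]
W attacks (2,3): yes

Answer: yes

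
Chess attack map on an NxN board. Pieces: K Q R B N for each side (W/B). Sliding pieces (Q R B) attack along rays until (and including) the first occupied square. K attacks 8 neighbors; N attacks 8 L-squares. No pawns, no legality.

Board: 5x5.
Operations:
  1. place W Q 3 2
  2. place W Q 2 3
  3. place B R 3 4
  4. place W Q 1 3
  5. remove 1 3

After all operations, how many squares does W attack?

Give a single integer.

Answer: 20

Derivation:
Op 1: place WQ@(3,2)
Op 2: place WQ@(2,3)
Op 3: place BR@(3,4)
Op 4: place WQ@(1,3)
Op 5: remove (1,3)
Per-piece attacks for W:
  WQ@(2,3): attacks (2,4) (2,2) (2,1) (2,0) (3,3) (4,3) (1,3) (0,3) (3,4) (3,2) (1,4) (1,2) (0,1) [ray(1,1) blocked at (3,4); ray(1,-1) blocked at (3,2)]
  WQ@(3,2): attacks (3,3) (3,4) (3,1) (3,0) (4,2) (2,2) (1,2) (0,2) (4,3) (4,1) (2,3) (2,1) (1,0) [ray(0,1) blocked at (3,4); ray(-1,1) blocked at (2,3)]
Union (20 distinct): (0,1) (0,2) (0,3) (1,0) (1,2) (1,3) (1,4) (2,0) (2,1) (2,2) (2,3) (2,4) (3,0) (3,1) (3,2) (3,3) (3,4) (4,1) (4,2) (4,3)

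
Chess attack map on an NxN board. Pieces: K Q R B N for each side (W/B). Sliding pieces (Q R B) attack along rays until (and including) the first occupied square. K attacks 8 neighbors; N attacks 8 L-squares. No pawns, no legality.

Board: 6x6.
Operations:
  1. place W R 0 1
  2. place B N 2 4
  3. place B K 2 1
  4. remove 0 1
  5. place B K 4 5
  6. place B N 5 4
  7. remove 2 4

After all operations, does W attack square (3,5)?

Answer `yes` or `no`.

Op 1: place WR@(0,1)
Op 2: place BN@(2,4)
Op 3: place BK@(2,1)
Op 4: remove (0,1)
Op 5: place BK@(4,5)
Op 6: place BN@(5,4)
Op 7: remove (2,4)
Per-piece attacks for W:
W attacks (3,5): no

Answer: no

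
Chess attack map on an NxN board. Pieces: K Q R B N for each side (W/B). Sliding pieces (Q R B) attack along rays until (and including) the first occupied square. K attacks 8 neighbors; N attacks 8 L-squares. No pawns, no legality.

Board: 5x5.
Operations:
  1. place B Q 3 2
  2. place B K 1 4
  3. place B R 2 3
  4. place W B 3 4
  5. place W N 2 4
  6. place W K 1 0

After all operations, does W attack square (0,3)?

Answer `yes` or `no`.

Answer: yes

Derivation:
Op 1: place BQ@(3,2)
Op 2: place BK@(1,4)
Op 3: place BR@(2,3)
Op 4: place WB@(3,4)
Op 5: place WN@(2,4)
Op 6: place WK@(1,0)
Per-piece attacks for W:
  WK@(1,0): attacks (1,1) (2,0) (0,0) (2,1) (0,1)
  WN@(2,4): attacks (3,2) (4,3) (1,2) (0,3)
  WB@(3,4): attacks (4,3) (2,3) [ray(-1,-1) blocked at (2,3)]
W attacks (0,3): yes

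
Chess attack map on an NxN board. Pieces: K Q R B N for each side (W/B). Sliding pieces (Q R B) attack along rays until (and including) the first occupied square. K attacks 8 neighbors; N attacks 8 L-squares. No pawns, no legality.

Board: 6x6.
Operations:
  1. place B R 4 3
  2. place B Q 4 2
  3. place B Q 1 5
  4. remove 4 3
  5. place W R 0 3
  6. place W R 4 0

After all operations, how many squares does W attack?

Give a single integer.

Op 1: place BR@(4,3)
Op 2: place BQ@(4,2)
Op 3: place BQ@(1,5)
Op 4: remove (4,3)
Op 5: place WR@(0,3)
Op 6: place WR@(4,0)
Per-piece attacks for W:
  WR@(0,3): attacks (0,4) (0,5) (0,2) (0,1) (0,0) (1,3) (2,3) (3,3) (4,3) (5,3)
  WR@(4,0): attacks (4,1) (4,2) (5,0) (3,0) (2,0) (1,0) (0,0) [ray(0,1) blocked at (4,2)]
Union (16 distinct): (0,0) (0,1) (0,2) (0,4) (0,5) (1,0) (1,3) (2,0) (2,3) (3,0) (3,3) (4,1) (4,2) (4,3) (5,0) (5,3)

Answer: 16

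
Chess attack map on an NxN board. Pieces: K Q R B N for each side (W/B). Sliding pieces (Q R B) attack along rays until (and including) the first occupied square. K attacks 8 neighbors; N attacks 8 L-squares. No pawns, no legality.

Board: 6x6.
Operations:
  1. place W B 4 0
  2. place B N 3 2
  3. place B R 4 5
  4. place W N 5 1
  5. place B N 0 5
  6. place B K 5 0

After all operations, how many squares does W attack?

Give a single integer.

Answer: 8

Derivation:
Op 1: place WB@(4,0)
Op 2: place BN@(3,2)
Op 3: place BR@(4,5)
Op 4: place WN@(5,1)
Op 5: place BN@(0,5)
Op 6: place BK@(5,0)
Per-piece attacks for W:
  WB@(4,0): attacks (5,1) (3,1) (2,2) (1,3) (0,4) [ray(1,1) blocked at (5,1)]
  WN@(5,1): attacks (4,3) (3,2) (3,0)
Union (8 distinct): (0,4) (1,3) (2,2) (3,0) (3,1) (3,2) (4,3) (5,1)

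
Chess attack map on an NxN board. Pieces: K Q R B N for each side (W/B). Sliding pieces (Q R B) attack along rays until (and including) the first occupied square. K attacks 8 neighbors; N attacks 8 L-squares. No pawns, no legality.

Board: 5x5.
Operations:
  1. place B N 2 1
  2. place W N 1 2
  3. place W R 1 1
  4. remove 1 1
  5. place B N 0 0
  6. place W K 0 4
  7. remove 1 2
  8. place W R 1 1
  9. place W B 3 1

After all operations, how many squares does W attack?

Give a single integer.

Op 1: place BN@(2,1)
Op 2: place WN@(1,2)
Op 3: place WR@(1,1)
Op 4: remove (1,1)
Op 5: place BN@(0,0)
Op 6: place WK@(0,4)
Op 7: remove (1,2)
Op 8: place WR@(1,1)
Op 9: place WB@(3,1)
Per-piece attacks for W:
  WK@(0,4): attacks (0,3) (1,4) (1,3)
  WR@(1,1): attacks (1,2) (1,3) (1,4) (1,0) (2,1) (0,1) [ray(1,0) blocked at (2,1)]
  WB@(3,1): attacks (4,2) (4,0) (2,2) (1,3) (0,4) (2,0) [ray(-1,1) blocked at (0,4)]
Union (12 distinct): (0,1) (0,3) (0,4) (1,0) (1,2) (1,3) (1,4) (2,0) (2,1) (2,2) (4,0) (4,2)

Answer: 12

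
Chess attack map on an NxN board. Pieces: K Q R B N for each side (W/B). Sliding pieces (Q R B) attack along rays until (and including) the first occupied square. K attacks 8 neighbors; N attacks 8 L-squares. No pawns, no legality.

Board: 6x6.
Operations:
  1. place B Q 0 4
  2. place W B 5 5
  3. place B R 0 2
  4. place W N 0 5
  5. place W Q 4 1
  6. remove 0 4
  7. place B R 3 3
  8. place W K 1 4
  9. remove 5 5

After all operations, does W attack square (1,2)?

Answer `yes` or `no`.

Answer: no

Derivation:
Op 1: place BQ@(0,4)
Op 2: place WB@(5,5)
Op 3: place BR@(0,2)
Op 4: place WN@(0,5)
Op 5: place WQ@(4,1)
Op 6: remove (0,4)
Op 7: place BR@(3,3)
Op 8: place WK@(1,4)
Op 9: remove (5,5)
Per-piece attacks for W:
  WN@(0,5): attacks (1,3) (2,4)
  WK@(1,4): attacks (1,5) (1,3) (2,4) (0,4) (2,5) (2,3) (0,5) (0,3)
  WQ@(4,1): attacks (4,2) (4,3) (4,4) (4,5) (4,0) (5,1) (3,1) (2,1) (1,1) (0,1) (5,2) (5,0) (3,2) (2,3) (1,4) (3,0) [ray(-1,1) blocked at (1,4)]
W attacks (1,2): no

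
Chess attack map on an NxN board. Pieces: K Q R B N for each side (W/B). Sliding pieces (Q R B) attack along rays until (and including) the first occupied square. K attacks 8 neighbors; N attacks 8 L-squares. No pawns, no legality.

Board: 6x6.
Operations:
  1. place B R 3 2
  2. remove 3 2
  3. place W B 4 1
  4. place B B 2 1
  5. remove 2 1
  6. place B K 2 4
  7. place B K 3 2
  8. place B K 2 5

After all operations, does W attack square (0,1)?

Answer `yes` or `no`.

Answer: no

Derivation:
Op 1: place BR@(3,2)
Op 2: remove (3,2)
Op 3: place WB@(4,1)
Op 4: place BB@(2,1)
Op 5: remove (2,1)
Op 6: place BK@(2,4)
Op 7: place BK@(3,2)
Op 8: place BK@(2,5)
Per-piece attacks for W:
  WB@(4,1): attacks (5,2) (5,0) (3,2) (3,0) [ray(-1,1) blocked at (3,2)]
W attacks (0,1): no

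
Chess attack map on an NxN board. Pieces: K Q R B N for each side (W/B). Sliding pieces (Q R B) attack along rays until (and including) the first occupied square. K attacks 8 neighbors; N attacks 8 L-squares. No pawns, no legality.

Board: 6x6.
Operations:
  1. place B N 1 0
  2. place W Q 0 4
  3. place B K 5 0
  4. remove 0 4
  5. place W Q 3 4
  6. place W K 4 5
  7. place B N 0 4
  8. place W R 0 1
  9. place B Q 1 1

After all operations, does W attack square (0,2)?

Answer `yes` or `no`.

Answer: yes

Derivation:
Op 1: place BN@(1,0)
Op 2: place WQ@(0,4)
Op 3: place BK@(5,0)
Op 4: remove (0,4)
Op 5: place WQ@(3,4)
Op 6: place WK@(4,5)
Op 7: place BN@(0,4)
Op 8: place WR@(0,1)
Op 9: place BQ@(1,1)
Per-piece attacks for W:
  WR@(0,1): attacks (0,2) (0,3) (0,4) (0,0) (1,1) [ray(0,1) blocked at (0,4); ray(1,0) blocked at (1,1)]
  WQ@(3,4): attacks (3,5) (3,3) (3,2) (3,1) (3,0) (4,4) (5,4) (2,4) (1,4) (0,4) (4,5) (4,3) (5,2) (2,5) (2,3) (1,2) (0,1) [ray(-1,0) blocked at (0,4); ray(1,1) blocked at (4,5); ray(-1,-1) blocked at (0,1)]
  WK@(4,5): attacks (4,4) (5,5) (3,5) (5,4) (3,4)
W attacks (0,2): yes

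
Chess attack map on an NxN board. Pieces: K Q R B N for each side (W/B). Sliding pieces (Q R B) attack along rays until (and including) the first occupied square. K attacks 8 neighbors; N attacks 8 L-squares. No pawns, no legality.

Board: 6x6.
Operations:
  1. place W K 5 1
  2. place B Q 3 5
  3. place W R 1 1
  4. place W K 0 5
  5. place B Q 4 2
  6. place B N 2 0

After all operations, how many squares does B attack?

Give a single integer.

Op 1: place WK@(5,1)
Op 2: place BQ@(3,5)
Op 3: place WR@(1,1)
Op 4: place WK@(0,5)
Op 5: place BQ@(4,2)
Op 6: place BN@(2,0)
Per-piece attacks for B:
  BN@(2,0): attacks (3,2) (4,1) (1,2) (0,1)
  BQ@(3,5): attacks (3,4) (3,3) (3,2) (3,1) (3,0) (4,5) (5,5) (2,5) (1,5) (0,5) (4,4) (5,3) (2,4) (1,3) (0,2) [ray(-1,0) blocked at (0,5)]
  BQ@(4,2): attacks (4,3) (4,4) (4,5) (4,1) (4,0) (5,2) (3,2) (2,2) (1,2) (0,2) (5,3) (5,1) (3,3) (2,4) (1,5) (3,1) (2,0) [ray(1,-1) blocked at (5,1); ray(-1,-1) blocked at (2,0)]
Union (24 distinct): (0,1) (0,2) (0,5) (1,2) (1,3) (1,5) (2,0) (2,2) (2,4) (2,5) (3,0) (3,1) (3,2) (3,3) (3,4) (4,0) (4,1) (4,3) (4,4) (4,5) (5,1) (5,2) (5,3) (5,5)

Answer: 24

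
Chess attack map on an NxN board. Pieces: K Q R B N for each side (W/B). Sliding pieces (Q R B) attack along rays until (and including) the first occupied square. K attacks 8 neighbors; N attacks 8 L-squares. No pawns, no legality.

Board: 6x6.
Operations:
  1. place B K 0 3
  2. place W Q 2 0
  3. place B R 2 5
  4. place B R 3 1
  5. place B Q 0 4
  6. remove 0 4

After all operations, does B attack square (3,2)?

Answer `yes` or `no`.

Op 1: place BK@(0,3)
Op 2: place WQ@(2,0)
Op 3: place BR@(2,5)
Op 4: place BR@(3,1)
Op 5: place BQ@(0,4)
Op 6: remove (0,4)
Per-piece attacks for B:
  BK@(0,3): attacks (0,4) (0,2) (1,3) (1,4) (1,2)
  BR@(2,5): attacks (2,4) (2,3) (2,2) (2,1) (2,0) (3,5) (4,5) (5,5) (1,5) (0,5) [ray(0,-1) blocked at (2,0)]
  BR@(3,1): attacks (3,2) (3,3) (3,4) (3,5) (3,0) (4,1) (5,1) (2,1) (1,1) (0,1)
B attacks (3,2): yes

Answer: yes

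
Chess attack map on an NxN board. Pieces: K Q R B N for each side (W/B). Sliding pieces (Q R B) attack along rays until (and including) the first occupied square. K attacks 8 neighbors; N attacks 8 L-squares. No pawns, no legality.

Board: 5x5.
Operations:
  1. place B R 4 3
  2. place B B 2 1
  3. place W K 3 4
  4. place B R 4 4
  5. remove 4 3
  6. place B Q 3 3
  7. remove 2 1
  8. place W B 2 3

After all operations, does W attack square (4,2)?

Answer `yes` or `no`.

Answer: no

Derivation:
Op 1: place BR@(4,3)
Op 2: place BB@(2,1)
Op 3: place WK@(3,4)
Op 4: place BR@(4,4)
Op 5: remove (4,3)
Op 6: place BQ@(3,3)
Op 7: remove (2,1)
Op 8: place WB@(2,3)
Per-piece attacks for W:
  WB@(2,3): attacks (3,4) (3,2) (4,1) (1,4) (1,2) (0,1) [ray(1,1) blocked at (3,4)]
  WK@(3,4): attacks (3,3) (4,4) (2,4) (4,3) (2,3)
W attacks (4,2): no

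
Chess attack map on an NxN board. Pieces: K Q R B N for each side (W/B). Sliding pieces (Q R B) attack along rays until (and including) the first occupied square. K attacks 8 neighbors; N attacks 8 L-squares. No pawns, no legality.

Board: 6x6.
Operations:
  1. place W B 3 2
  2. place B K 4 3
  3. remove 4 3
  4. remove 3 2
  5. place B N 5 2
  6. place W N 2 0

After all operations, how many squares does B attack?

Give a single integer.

Answer: 4

Derivation:
Op 1: place WB@(3,2)
Op 2: place BK@(4,3)
Op 3: remove (4,3)
Op 4: remove (3,2)
Op 5: place BN@(5,2)
Op 6: place WN@(2,0)
Per-piece attacks for B:
  BN@(5,2): attacks (4,4) (3,3) (4,0) (3,1)
Union (4 distinct): (3,1) (3,3) (4,0) (4,4)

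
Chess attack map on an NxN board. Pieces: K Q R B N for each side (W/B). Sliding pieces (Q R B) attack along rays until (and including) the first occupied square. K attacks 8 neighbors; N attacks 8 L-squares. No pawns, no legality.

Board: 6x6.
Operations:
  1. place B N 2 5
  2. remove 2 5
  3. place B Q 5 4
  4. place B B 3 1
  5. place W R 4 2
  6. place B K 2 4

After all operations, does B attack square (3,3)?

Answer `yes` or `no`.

Answer: yes

Derivation:
Op 1: place BN@(2,5)
Op 2: remove (2,5)
Op 3: place BQ@(5,4)
Op 4: place BB@(3,1)
Op 5: place WR@(4,2)
Op 6: place BK@(2,4)
Per-piece attacks for B:
  BK@(2,4): attacks (2,5) (2,3) (3,4) (1,4) (3,5) (3,3) (1,5) (1,3)
  BB@(3,1): attacks (4,2) (4,0) (2,2) (1,3) (0,4) (2,0) [ray(1,1) blocked at (4,2)]
  BQ@(5,4): attacks (5,5) (5,3) (5,2) (5,1) (5,0) (4,4) (3,4) (2,4) (4,5) (4,3) (3,2) (2,1) (1,0) [ray(-1,0) blocked at (2,4)]
B attacks (3,3): yes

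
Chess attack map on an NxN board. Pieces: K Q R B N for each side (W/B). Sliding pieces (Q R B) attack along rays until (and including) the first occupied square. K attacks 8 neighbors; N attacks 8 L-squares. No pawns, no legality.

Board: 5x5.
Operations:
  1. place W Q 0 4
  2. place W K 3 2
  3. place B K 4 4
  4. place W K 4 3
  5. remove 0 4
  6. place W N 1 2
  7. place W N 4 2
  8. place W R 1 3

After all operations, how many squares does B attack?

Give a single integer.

Op 1: place WQ@(0,4)
Op 2: place WK@(3,2)
Op 3: place BK@(4,4)
Op 4: place WK@(4,3)
Op 5: remove (0,4)
Op 6: place WN@(1,2)
Op 7: place WN@(4,2)
Op 8: place WR@(1,3)
Per-piece attacks for B:
  BK@(4,4): attacks (4,3) (3,4) (3,3)
Union (3 distinct): (3,3) (3,4) (4,3)

Answer: 3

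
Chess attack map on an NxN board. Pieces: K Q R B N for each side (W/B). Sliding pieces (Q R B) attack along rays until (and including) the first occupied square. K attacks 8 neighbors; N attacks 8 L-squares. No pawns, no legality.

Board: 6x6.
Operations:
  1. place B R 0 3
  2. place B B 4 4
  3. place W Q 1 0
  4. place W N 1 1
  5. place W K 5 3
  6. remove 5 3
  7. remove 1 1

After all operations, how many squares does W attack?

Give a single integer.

Op 1: place BR@(0,3)
Op 2: place BB@(4,4)
Op 3: place WQ@(1,0)
Op 4: place WN@(1,1)
Op 5: place WK@(5,3)
Op 6: remove (5,3)
Op 7: remove (1,1)
Per-piece attacks for W:
  WQ@(1,0): attacks (1,1) (1,2) (1,3) (1,4) (1,5) (2,0) (3,0) (4,0) (5,0) (0,0) (2,1) (3,2) (4,3) (5,4) (0,1)
Union (15 distinct): (0,0) (0,1) (1,1) (1,2) (1,3) (1,4) (1,5) (2,0) (2,1) (3,0) (3,2) (4,0) (4,3) (5,0) (5,4)

Answer: 15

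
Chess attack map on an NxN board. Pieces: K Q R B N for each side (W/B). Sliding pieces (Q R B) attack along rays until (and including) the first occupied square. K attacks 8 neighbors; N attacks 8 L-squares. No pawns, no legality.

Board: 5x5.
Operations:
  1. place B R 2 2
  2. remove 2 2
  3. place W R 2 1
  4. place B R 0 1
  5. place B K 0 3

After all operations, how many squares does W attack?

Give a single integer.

Answer: 8

Derivation:
Op 1: place BR@(2,2)
Op 2: remove (2,2)
Op 3: place WR@(2,1)
Op 4: place BR@(0,1)
Op 5: place BK@(0,3)
Per-piece attacks for W:
  WR@(2,1): attacks (2,2) (2,3) (2,4) (2,0) (3,1) (4,1) (1,1) (0,1) [ray(-1,0) blocked at (0,1)]
Union (8 distinct): (0,1) (1,1) (2,0) (2,2) (2,3) (2,4) (3,1) (4,1)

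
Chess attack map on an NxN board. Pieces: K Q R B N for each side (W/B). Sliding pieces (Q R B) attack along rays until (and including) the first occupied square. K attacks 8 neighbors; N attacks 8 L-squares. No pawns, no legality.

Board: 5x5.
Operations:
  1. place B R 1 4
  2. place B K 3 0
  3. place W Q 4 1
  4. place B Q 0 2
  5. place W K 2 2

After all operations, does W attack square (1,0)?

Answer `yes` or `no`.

Op 1: place BR@(1,4)
Op 2: place BK@(3,0)
Op 3: place WQ@(4,1)
Op 4: place BQ@(0,2)
Op 5: place WK@(2,2)
Per-piece attacks for W:
  WK@(2,2): attacks (2,3) (2,1) (3,2) (1,2) (3,3) (3,1) (1,3) (1,1)
  WQ@(4,1): attacks (4,2) (4,3) (4,4) (4,0) (3,1) (2,1) (1,1) (0,1) (3,2) (2,3) (1,4) (3,0) [ray(-1,1) blocked at (1,4); ray(-1,-1) blocked at (3,0)]
W attacks (1,0): no

Answer: no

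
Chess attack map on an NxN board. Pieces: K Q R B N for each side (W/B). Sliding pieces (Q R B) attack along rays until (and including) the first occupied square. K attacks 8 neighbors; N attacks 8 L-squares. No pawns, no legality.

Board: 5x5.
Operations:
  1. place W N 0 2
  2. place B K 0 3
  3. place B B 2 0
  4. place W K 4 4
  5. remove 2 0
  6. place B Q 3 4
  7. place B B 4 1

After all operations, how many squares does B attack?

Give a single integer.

Answer: 14

Derivation:
Op 1: place WN@(0,2)
Op 2: place BK@(0,3)
Op 3: place BB@(2,0)
Op 4: place WK@(4,4)
Op 5: remove (2,0)
Op 6: place BQ@(3,4)
Op 7: place BB@(4,1)
Per-piece attacks for B:
  BK@(0,3): attacks (0,4) (0,2) (1,3) (1,4) (1,2)
  BQ@(3,4): attacks (3,3) (3,2) (3,1) (3,0) (4,4) (2,4) (1,4) (0,4) (4,3) (2,3) (1,2) (0,1) [ray(1,0) blocked at (4,4)]
  BB@(4,1): attacks (3,2) (2,3) (1,4) (3,0)
Union (14 distinct): (0,1) (0,2) (0,4) (1,2) (1,3) (1,4) (2,3) (2,4) (3,0) (3,1) (3,2) (3,3) (4,3) (4,4)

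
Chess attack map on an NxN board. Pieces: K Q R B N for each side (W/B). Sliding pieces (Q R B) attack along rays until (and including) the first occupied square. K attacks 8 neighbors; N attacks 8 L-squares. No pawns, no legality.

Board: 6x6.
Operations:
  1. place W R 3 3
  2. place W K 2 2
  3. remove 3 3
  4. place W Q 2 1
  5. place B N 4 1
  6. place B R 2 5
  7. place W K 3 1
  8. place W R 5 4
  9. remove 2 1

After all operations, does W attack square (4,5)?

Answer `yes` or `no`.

Answer: no

Derivation:
Op 1: place WR@(3,3)
Op 2: place WK@(2,2)
Op 3: remove (3,3)
Op 4: place WQ@(2,1)
Op 5: place BN@(4,1)
Op 6: place BR@(2,5)
Op 7: place WK@(3,1)
Op 8: place WR@(5,4)
Op 9: remove (2,1)
Per-piece attacks for W:
  WK@(2,2): attacks (2,3) (2,1) (3,2) (1,2) (3,3) (3,1) (1,3) (1,1)
  WK@(3,1): attacks (3,2) (3,0) (4,1) (2,1) (4,2) (4,0) (2,2) (2,0)
  WR@(5,4): attacks (5,5) (5,3) (5,2) (5,1) (5,0) (4,4) (3,4) (2,4) (1,4) (0,4)
W attacks (4,5): no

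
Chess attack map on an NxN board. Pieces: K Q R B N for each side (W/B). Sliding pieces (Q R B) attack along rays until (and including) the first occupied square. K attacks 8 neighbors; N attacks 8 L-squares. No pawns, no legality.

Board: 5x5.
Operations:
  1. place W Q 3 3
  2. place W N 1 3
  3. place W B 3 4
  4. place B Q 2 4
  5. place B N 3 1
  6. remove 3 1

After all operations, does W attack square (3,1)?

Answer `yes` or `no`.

Answer: yes

Derivation:
Op 1: place WQ@(3,3)
Op 2: place WN@(1,3)
Op 3: place WB@(3,4)
Op 4: place BQ@(2,4)
Op 5: place BN@(3,1)
Op 6: remove (3,1)
Per-piece attacks for W:
  WN@(1,3): attacks (3,4) (2,1) (3,2) (0,1)
  WQ@(3,3): attacks (3,4) (3,2) (3,1) (3,0) (4,3) (2,3) (1,3) (4,4) (4,2) (2,4) (2,2) (1,1) (0,0) [ray(0,1) blocked at (3,4); ray(-1,0) blocked at (1,3); ray(-1,1) blocked at (2,4)]
  WB@(3,4): attacks (4,3) (2,3) (1,2) (0,1)
W attacks (3,1): yes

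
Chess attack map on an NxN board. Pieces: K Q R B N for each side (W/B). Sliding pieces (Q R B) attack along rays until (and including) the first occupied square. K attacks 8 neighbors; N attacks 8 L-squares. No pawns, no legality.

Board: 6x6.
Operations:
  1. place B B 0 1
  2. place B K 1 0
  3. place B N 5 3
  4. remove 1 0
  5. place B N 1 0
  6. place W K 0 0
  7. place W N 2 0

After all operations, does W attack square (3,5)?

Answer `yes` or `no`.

Answer: no

Derivation:
Op 1: place BB@(0,1)
Op 2: place BK@(1,0)
Op 3: place BN@(5,3)
Op 4: remove (1,0)
Op 5: place BN@(1,0)
Op 6: place WK@(0,0)
Op 7: place WN@(2,0)
Per-piece attacks for W:
  WK@(0,0): attacks (0,1) (1,0) (1,1)
  WN@(2,0): attacks (3,2) (4,1) (1,2) (0,1)
W attacks (3,5): no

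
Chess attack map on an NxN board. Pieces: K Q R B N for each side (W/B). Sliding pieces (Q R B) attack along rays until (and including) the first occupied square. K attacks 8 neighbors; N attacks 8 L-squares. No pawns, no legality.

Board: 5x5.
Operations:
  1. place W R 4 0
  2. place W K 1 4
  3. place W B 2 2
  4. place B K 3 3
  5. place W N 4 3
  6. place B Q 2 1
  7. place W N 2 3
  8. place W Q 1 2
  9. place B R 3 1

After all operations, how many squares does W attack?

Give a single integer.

Op 1: place WR@(4,0)
Op 2: place WK@(1,4)
Op 3: place WB@(2,2)
Op 4: place BK@(3,3)
Op 5: place WN@(4,3)
Op 6: place BQ@(2,1)
Op 7: place WN@(2,3)
Op 8: place WQ@(1,2)
Op 9: place BR@(3,1)
Per-piece attacks for W:
  WQ@(1,2): attacks (1,3) (1,4) (1,1) (1,0) (2,2) (0,2) (2,3) (2,1) (0,3) (0,1) [ray(0,1) blocked at (1,4); ray(1,0) blocked at (2,2); ray(1,1) blocked at (2,3); ray(1,-1) blocked at (2,1)]
  WK@(1,4): attacks (1,3) (2,4) (0,4) (2,3) (0,3)
  WB@(2,2): attacks (3,3) (3,1) (1,3) (0,4) (1,1) (0,0) [ray(1,1) blocked at (3,3); ray(1,-1) blocked at (3,1)]
  WN@(2,3): attacks (4,4) (0,4) (3,1) (4,2) (1,1) (0,2)
  WR@(4,0): attacks (4,1) (4,2) (4,3) (3,0) (2,0) (1,0) (0,0) [ray(0,1) blocked at (4,3)]
  WN@(4,3): attacks (2,4) (3,1) (2,2)
Union (21 distinct): (0,0) (0,1) (0,2) (0,3) (0,4) (1,0) (1,1) (1,3) (1,4) (2,0) (2,1) (2,2) (2,3) (2,4) (3,0) (3,1) (3,3) (4,1) (4,2) (4,3) (4,4)

Answer: 21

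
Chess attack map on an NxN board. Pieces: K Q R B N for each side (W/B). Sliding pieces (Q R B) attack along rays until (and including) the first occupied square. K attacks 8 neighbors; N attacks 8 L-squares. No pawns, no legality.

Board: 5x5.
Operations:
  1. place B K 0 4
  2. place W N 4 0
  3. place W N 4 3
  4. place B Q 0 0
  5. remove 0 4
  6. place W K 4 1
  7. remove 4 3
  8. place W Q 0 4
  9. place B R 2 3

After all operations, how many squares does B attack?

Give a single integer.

Op 1: place BK@(0,4)
Op 2: place WN@(4,0)
Op 3: place WN@(4,3)
Op 4: place BQ@(0,0)
Op 5: remove (0,4)
Op 6: place WK@(4,1)
Op 7: remove (4,3)
Op 8: place WQ@(0,4)
Op 9: place BR@(2,3)
Per-piece attacks for B:
  BQ@(0,0): attacks (0,1) (0,2) (0,3) (0,4) (1,0) (2,0) (3,0) (4,0) (1,1) (2,2) (3,3) (4,4) [ray(0,1) blocked at (0,4); ray(1,0) blocked at (4,0)]
  BR@(2,3): attacks (2,4) (2,2) (2,1) (2,0) (3,3) (4,3) (1,3) (0,3)
Union (16 distinct): (0,1) (0,2) (0,3) (0,4) (1,0) (1,1) (1,3) (2,0) (2,1) (2,2) (2,4) (3,0) (3,3) (4,0) (4,3) (4,4)

Answer: 16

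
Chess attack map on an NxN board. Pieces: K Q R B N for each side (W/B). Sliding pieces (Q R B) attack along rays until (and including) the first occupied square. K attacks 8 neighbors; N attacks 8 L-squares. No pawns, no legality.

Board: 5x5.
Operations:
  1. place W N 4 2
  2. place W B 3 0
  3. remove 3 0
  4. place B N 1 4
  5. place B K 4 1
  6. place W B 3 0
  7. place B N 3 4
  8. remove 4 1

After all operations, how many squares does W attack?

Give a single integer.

Op 1: place WN@(4,2)
Op 2: place WB@(3,0)
Op 3: remove (3,0)
Op 4: place BN@(1,4)
Op 5: place BK@(4,1)
Op 6: place WB@(3,0)
Op 7: place BN@(3,4)
Op 8: remove (4,1)
Per-piece attacks for W:
  WB@(3,0): attacks (4,1) (2,1) (1,2) (0,3)
  WN@(4,2): attacks (3,4) (2,3) (3,0) (2,1)
Union (7 distinct): (0,3) (1,2) (2,1) (2,3) (3,0) (3,4) (4,1)

Answer: 7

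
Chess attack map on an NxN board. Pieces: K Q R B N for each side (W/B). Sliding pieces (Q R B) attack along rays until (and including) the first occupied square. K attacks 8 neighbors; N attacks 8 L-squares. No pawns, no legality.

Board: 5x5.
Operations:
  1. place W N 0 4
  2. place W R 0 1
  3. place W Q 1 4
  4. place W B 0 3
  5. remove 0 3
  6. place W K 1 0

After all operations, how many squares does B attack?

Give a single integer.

Answer: 0

Derivation:
Op 1: place WN@(0,4)
Op 2: place WR@(0,1)
Op 3: place WQ@(1,4)
Op 4: place WB@(0,3)
Op 5: remove (0,3)
Op 6: place WK@(1,0)
Per-piece attacks for B:
Union (0 distinct): (none)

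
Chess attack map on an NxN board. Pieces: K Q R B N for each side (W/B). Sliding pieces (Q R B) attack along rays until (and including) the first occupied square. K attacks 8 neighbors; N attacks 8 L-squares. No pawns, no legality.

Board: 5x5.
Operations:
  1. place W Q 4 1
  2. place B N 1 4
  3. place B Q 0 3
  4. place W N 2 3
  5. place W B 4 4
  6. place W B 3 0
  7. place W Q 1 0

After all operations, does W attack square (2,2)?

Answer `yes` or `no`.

Answer: yes

Derivation:
Op 1: place WQ@(4,1)
Op 2: place BN@(1,4)
Op 3: place BQ@(0,3)
Op 4: place WN@(2,3)
Op 5: place WB@(4,4)
Op 6: place WB@(3,0)
Op 7: place WQ@(1,0)
Per-piece attacks for W:
  WQ@(1,0): attacks (1,1) (1,2) (1,3) (1,4) (2,0) (3,0) (0,0) (2,1) (3,2) (4,3) (0,1) [ray(0,1) blocked at (1,4); ray(1,0) blocked at (3,0)]
  WN@(2,3): attacks (4,4) (0,4) (3,1) (4,2) (1,1) (0,2)
  WB@(3,0): attacks (4,1) (2,1) (1,2) (0,3) [ray(1,1) blocked at (4,1); ray(-1,1) blocked at (0,3)]
  WQ@(4,1): attacks (4,2) (4,3) (4,4) (4,0) (3,1) (2,1) (1,1) (0,1) (3,2) (2,3) (3,0) [ray(0,1) blocked at (4,4); ray(-1,1) blocked at (2,3); ray(-1,-1) blocked at (3,0)]
  WB@(4,4): attacks (3,3) (2,2) (1,1) (0,0)
W attacks (2,2): yes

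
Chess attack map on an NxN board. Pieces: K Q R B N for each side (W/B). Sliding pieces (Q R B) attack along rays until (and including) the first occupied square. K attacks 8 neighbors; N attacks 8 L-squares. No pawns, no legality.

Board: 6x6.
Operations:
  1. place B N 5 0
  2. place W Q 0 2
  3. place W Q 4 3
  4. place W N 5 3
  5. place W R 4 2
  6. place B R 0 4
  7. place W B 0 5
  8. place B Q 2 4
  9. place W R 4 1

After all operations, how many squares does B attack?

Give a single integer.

Op 1: place BN@(5,0)
Op 2: place WQ@(0,2)
Op 3: place WQ@(4,3)
Op 4: place WN@(5,3)
Op 5: place WR@(4,2)
Op 6: place BR@(0,4)
Op 7: place WB@(0,5)
Op 8: place BQ@(2,4)
Op 9: place WR@(4,1)
Per-piece attacks for B:
  BR@(0,4): attacks (0,5) (0,3) (0,2) (1,4) (2,4) [ray(0,1) blocked at (0,5); ray(0,-1) blocked at (0,2); ray(1,0) blocked at (2,4)]
  BQ@(2,4): attacks (2,5) (2,3) (2,2) (2,1) (2,0) (3,4) (4,4) (5,4) (1,4) (0,4) (3,5) (3,3) (4,2) (1,5) (1,3) (0,2) [ray(-1,0) blocked at (0,4); ray(1,-1) blocked at (4,2); ray(-1,-1) blocked at (0,2)]
  BN@(5,0): attacks (4,2) (3,1)
Union (20 distinct): (0,2) (0,3) (0,4) (0,5) (1,3) (1,4) (1,5) (2,0) (2,1) (2,2) (2,3) (2,4) (2,5) (3,1) (3,3) (3,4) (3,5) (4,2) (4,4) (5,4)

Answer: 20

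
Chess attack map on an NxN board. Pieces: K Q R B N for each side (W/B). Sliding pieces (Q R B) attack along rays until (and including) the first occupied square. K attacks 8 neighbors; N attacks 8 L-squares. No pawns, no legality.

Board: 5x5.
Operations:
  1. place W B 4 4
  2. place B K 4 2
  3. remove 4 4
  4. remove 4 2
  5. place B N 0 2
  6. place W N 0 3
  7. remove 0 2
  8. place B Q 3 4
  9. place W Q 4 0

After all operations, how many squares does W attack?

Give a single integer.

Answer: 14

Derivation:
Op 1: place WB@(4,4)
Op 2: place BK@(4,2)
Op 3: remove (4,4)
Op 4: remove (4,2)
Op 5: place BN@(0,2)
Op 6: place WN@(0,3)
Op 7: remove (0,2)
Op 8: place BQ@(3,4)
Op 9: place WQ@(4,0)
Per-piece attacks for W:
  WN@(0,3): attacks (2,4) (1,1) (2,2)
  WQ@(4,0): attacks (4,1) (4,2) (4,3) (4,4) (3,0) (2,0) (1,0) (0,0) (3,1) (2,2) (1,3) (0,4)
Union (14 distinct): (0,0) (0,4) (1,0) (1,1) (1,3) (2,0) (2,2) (2,4) (3,0) (3,1) (4,1) (4,2) (4,3) (4,4)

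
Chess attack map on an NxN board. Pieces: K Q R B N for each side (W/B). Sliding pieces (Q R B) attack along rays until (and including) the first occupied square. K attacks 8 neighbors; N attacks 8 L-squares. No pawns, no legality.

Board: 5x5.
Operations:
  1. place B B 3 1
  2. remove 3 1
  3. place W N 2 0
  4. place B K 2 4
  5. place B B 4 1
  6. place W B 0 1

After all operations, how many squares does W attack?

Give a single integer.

Op 1: place BB@(3,1)
Op 2: remove (3,1)
Op 3: place WN@(2,0)
Op 4: place BK@(2,4)
Op 5: place BB@(4,1)
Op 6: place WB@(0,1)
Per-piece attacks for W:
  WB@(0,1): attacks (1,2) (2,3) (3,4) (1,0)
  WN@(2,0): attacks (3,2) (4,1) (1,2) (0,1)
Union (7 distinct): (0,1) (1,0) (1,2) (2,3) (3,2) (3,4) (4,1)

Answer: 7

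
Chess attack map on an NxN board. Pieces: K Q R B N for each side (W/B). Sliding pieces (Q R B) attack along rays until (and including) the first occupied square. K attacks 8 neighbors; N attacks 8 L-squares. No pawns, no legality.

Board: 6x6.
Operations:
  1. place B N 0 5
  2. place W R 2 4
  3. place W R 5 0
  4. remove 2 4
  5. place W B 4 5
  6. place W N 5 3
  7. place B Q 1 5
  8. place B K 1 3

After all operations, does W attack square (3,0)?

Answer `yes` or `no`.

Op 1: place BN@(0,5)
Op 2: place WR@(2,4)
Op 3: place WR@(5,0)
Op 4: remove (2,4)
Op 5: place WB@(4,5)
Op 6: place WN@(5,3)
Op 7: place BQ@(1,5)
Op 8: place BK@(1,3)
Per-piece attacks for W:
  WB@(4,5): attacks (5,4) (3,4) (2,3) (1,2) (0,1)
  WR@(5,0): attacks (5,1) (5,2) (5,3) (4,0) (3,0) (2,0) (1,0) (0,0) [ray(0,1) blocked at (5,3)]
  WN@(5,3): attacks (4,5) (3,4) (4,1) (3,2)
W attacks (3,0): yes

Answer: yes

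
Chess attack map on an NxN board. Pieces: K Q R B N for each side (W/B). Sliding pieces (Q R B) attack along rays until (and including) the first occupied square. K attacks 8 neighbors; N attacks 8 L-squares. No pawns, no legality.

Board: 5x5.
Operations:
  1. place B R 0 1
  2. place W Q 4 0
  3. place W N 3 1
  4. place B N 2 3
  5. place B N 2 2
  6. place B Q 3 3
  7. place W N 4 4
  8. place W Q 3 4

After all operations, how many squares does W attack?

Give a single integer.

Answer: 16

Derivation:
Op 1: place BR@(0,1)
Op 2: place WQ@(4,0)
Op 3: place WN@(3,1)
Op 4: place BN@(2,3)
Op 5: place BN@(2,2)
Op 6: place BQ@(3,3)
Op 7: place WN@(4,4)
Op 8: place WQ@(3,4)
Per-piece attacks for W:
  WN@(3,1): attacks (4,3) (2,3) (1,2) (1,0)
  WQ@(3,4): attacks (3,3) (4,4) (2,4) (1,4) (0,4) (4,3) (2,3) [ray(0,-1) blocked at (3,3); ray(1,0) blocked at (4,4); ray(-1,-1) blocked at (2,3)]
  WQ@(4,0): attacks (4,1) (4,2) (4,3) (4,4) (3,0) (2,0) (1,0) (0,0) (3,1) [ray(0,1) blocked at (4,4); ray(-1,1) blocked at (3,1)]
  WN@(4,4): attacks (3,2) (2,3)
Union (16 distinct): (0,0) (0,4) (1,0) (1,2) (1,4) (2,0) (2,3) (2,4) (3,0) (3,1) (3,2) (3,3) (4,1) (4,2) (4,3) (4,4)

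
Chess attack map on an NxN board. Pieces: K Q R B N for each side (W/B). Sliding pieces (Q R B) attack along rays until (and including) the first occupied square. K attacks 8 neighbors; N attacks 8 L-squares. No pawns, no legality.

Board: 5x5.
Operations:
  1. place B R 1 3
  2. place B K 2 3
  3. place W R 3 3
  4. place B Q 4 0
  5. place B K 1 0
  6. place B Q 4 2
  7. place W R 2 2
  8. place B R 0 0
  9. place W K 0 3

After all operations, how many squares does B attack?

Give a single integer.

Answer: 24

Derivation:
Op 1: place BR@(1,3)
Op 2: place BK@(2,3)
Op 3: place WR@(3,3)
Op 4: place BQ@(4,0)
Op 5: place BK@(1,0)
Op 6: place BQ@(4,2)
Op 7: place WR@(2,2)
Op 8: place BR@(0,0)
Op 9: place WK@(0,3)
Per-piece attacks for B:
  BR@(0,0): attacks (0,1) (0,2) (0,3) (1,0) [ray(0,1) blocked at (0,3); ray(1,0) blocked at (1,0)]
  BK@(1,0): attacks (1,1) (2,0) (0,0) (2,1) (0,1)
  BR@(1,3): attacks (1,4) (1,2) (1,1) (1,0) (2,3) (0,3) [ray(0,-1) blocked at (1,0); ray(1,0) blocked at (2,3); ray(-1,0) blocked at (0,3)]
  BK@(2,3): attacks (2,4) (2,2) (3,3) (1,3) (3,4) (3,2) (1,4) (1,2)
  BQ@(4,0): attacks (4,1) (4,2) (3,0) (2,0) (1,0) (3,1) (2,2) [ray(0,1) blocked at (4,2); ray(-1,0) blocked at (1,0); ray(-1,1) blocked at (2,2)]
  BQ@(4,2): attacks (4,3) (4,4) (4,1) (4,0) (3,2) (2,2) (3,3) (3,1) (2,0) [ray(0,-1) blocked at (4,0); ray(-1,0) blocked at (2,2); ray(-1,1) blocked at (3,3)]
Union (24 distinct): (0,0) (0,1) (0,2) (0,3) (1,0) (1,1) (1,2) (1,3) (1,4) (2,0) (2,1) (2,2) (2,3) (2,4) (3,0) (3,1) (3,2) (3,3) (3,4) (4,0) (4,1) (4,2) (4,3) (4,4)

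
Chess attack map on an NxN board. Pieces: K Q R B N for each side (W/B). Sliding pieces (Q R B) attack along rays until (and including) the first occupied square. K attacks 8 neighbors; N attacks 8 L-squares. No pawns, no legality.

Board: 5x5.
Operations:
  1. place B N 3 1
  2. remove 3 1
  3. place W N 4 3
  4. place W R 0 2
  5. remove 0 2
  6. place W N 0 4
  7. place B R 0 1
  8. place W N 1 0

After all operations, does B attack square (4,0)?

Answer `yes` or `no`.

Answer: no

Derivation:
Op 1: place BN@(3,1)
Op 2: remove (3,1)
Op 3: place WN@(4,3)
Op 4: place WR@(0,2)
Op 5: remove (0,2)
Op 6: place WN@(0,4)
Op 7: place BR@(0,1)
Op 8: place WN@(1,0)
Per-piece attacks for B:
  BR@(0,1): attacks (0,2) (0,3) (0,4) (0,0) (1,1) (2,1) (3,1) (4,1) [ray(0,1) blocked at (0,4)]
B attacks (4,0): no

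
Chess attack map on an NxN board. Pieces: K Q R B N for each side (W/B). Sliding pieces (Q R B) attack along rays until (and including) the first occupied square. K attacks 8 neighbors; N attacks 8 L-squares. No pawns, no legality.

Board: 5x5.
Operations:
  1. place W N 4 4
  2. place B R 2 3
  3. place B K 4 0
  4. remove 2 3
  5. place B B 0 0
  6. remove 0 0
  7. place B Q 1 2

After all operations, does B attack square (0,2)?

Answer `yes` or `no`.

Answer: yes

Derivation:
Op 1: place WN@(4,4)
Op 2: place BR@(2,3)
Op 3: place BK@(4,0)
Op 4: remove (2,3)
Op 5: place BB@(0,0)
Op 6: remove (0,0)
Op 7: place BQ@(1,2)
Per-piece attacks for B:
  BQ@(1,2): attacks (1,3) (1,4) (1,1) (1,0) (2,2) (3,2) (4,2) (0,2) (2,3) (3,4) (2,1) (3,0) (0,3) (0,1)
  BK@(4,0): attacks (4,1) (3,0) (3,1)
B attacks (0,2): yes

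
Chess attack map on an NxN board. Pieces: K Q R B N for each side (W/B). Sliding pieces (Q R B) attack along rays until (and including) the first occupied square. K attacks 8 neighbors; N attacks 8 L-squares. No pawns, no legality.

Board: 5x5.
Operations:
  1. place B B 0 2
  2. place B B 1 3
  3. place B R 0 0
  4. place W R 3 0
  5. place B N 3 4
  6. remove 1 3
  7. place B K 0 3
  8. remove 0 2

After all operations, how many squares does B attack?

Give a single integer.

Op 1: place BB@(0,2)
Op 2: place BB@(1,3)
Op 3: place BR@(0,0)
Op 4: place WR@(3,0)
Op 5: place BN@(3,4)
Op 6: remove (1,3)
Op 7: place BK@(0,3)
Op 8: remove (0,2)
Per-piece attacks for B:
  BR@(0,0): attacks (0,1) (0,2) (0,3) (1,0) (2,0) (3,0) [ray(0,1) blocked at (0,3); ray(1,0) blocked at (3,0)]
  BK@(0,3): attacks (0,4) (0,2) (1,3) (1,4) (1,2)
  BN@(3,4): attacks (4,2) (2,2) (1,3)
Union (12 distinct): (0,1) (0,2) (0,3) (0,4) (1,0) (1,2) (1,3) (1,4) (2,0) (2,2) (3,0) (4,2)

Answer: 12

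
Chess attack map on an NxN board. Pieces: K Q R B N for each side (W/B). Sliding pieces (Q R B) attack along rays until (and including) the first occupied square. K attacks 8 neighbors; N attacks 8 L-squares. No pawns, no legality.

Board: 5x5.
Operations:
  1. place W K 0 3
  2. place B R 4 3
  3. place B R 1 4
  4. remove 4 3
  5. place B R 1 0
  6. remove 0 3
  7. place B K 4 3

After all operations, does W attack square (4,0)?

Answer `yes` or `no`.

Op 1: place WK@(0,3)
Op 2: place BR@(4,3)
Op 3: place BR@(1,4)
Op 4: remove (4,3)
Op 5: place BR@(1,0)
Op 6: remove (0,3)
Op 7: place BK@(4,3)
Per-piece attacks for W:
W attacks (4,0): no

Answer: no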